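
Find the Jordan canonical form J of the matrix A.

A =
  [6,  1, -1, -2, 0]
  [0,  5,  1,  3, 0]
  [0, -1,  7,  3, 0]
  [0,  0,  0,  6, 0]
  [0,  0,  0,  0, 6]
J_2(6) ⊕ J_2(6) ⊕ J_1(6)

The characteristic polynomial is
  det(x·I − A) = x^5 - 30*x^4 + 360*x^3 - 2160*x^2 + 6480*x - 7776 = (x - 6)^5

Eigenvalues and multiplicities (the geometric multiplicity of λ is n − rank(A − λI), which equals the number of Jordan blocks for λ):
  λ = 6: algebraic multiplicity = 5, geometric multiplicity = 3

Determining the block sizes for each eigenvalue:
  λ = 6: with am = 5 and gm = 3, the partition is not yet determined (e.g. several partitions of 5 into 3 parts exist). Let N = A − (6)·I. Computing rank(N^1) = 2, rank(N^2) = 0; the number of blocks of size ≥ j is rank(N^{j−1}) − rank(N^j), giving [3, 2]. So we have 2 block(s) of size 2, 1 block(s) of size 1 → block sizes [2, 2, 1]

Assembling the blocks gives a Jordan form
J =
  [6, 1, 0, 0, 0]
  [0, 6, 0, 0, 0]
  [0, 0, 6, 1, 0]
  [0, 0, 0, 6, 0]
  [0, 0, 0, 0, 6]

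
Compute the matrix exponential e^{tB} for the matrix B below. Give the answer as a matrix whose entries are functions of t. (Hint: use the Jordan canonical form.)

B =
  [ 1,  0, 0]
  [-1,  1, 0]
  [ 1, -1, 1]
e^{tB} =
  [exp(t), 0, 0]
  [-t*exp(t), exp(t), 0]
  [t^2*exp(t)/2 + t*exp(t), -t*exp(t), exp(t)]

Strategy: write B = P · J · P⁻¹ where J is a Jordan canonical form, so e^{tB} = P · e^{tJ} · P⁻¹, and e^{tJ} can be computed block-by-block.

B has Jordan form
J =
  [1, 1, 0]
  [0, 1, 1]
  [0, 0, 1]
(up to reordering of blocks).

Per-block formulas:
  For a 3×3 Jordan block J_3(1): exp(t · J_3(1)) = e^(1t)·(I + t·N + (t^2/2)·N^2), where N is the 3×3 nilpotent shift.

After assembling e^{tJ} and conjugating by P, we get:

e^{tB} =
  [exp(t), 0, 0]
  [-t*exp(t), exp(t), 0]
  [t^2*exp(t)/2 + t*exp(t), -t*exp(t), exp(t)]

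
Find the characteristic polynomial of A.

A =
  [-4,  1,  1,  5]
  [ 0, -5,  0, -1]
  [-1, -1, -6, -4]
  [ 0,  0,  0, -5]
x^4 + 20*x^3 + 150*x^2 + 500*x + 625

Expanding det(x·I − A) (e.g. by cofactor expansion or by noting that A is similar to its Jordan form J, which has the same characteristic polynomial as A) gives
  χ_A(x) = x^4 + 20*x^3 + 150*x^2 + 500*x + 625
which factors as (x + 5)^4. The eigenvalues (with algebraic multiplicities) are λ = -5 with multiplicity 4.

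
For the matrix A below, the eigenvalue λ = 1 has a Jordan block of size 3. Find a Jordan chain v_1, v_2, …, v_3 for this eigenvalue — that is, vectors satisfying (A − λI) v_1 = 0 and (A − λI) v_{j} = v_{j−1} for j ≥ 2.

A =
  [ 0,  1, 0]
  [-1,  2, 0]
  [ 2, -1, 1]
A Jordan chain for λ = 1 of length 3:
v_1 = (0, 0, -1)ᵀ
v_2 = (-1, -1, 2)ᵀ
v_3 = (1, 0, 0)ᵀ

Let N = A − (1)·I. We want v_3 with N^3 v_3 = 0 but N^2 v_3 ≠ 0; then v_{j-1} := N · v_j for j = 3, …, 2.

Pick v_3 = (1, 0, 0)ᵀ.
Then v_2 = N · v_3 = (-1, -1, 2)ᵀ.
Then v_1 = N · v_2 = (0, 0, -1)ᵀ.

Sanity check: (A − (1)·I) v_1 = (0, 0, 0)ᵀ = 0. ✓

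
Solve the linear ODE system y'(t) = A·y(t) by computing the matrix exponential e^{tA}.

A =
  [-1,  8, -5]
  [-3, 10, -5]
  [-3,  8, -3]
e^{tA} =
  [-3*t*exp(2*t) + exp(2*t), 8*t*exp(2*t), -5*t*exp(2*t)]
  [-3*t*exp(2*t), 8*t*exp(2*t) + exp(2*t), -5*t*exp(2*t)]
  [-3*t*exp(2*t), 8*t*exp(2*t), -5*t*exp(2*t) + exp(2*t)]

Strategy: write A = P · J · P⁻¹ where J is a Jordan canonical form, so e^{tA} = P · e^{tJ} · P⁻¹, and e^{tJ} can be computed block-by-block.

A has Jordan form
J =
  [2, 1, 0]
  [0, 2, 0]
  [0, 0, 2]
(up to reordering of blocks).

Per-block formulas:
  For a 1×1 block at λ = 2: exp(t · [2]) = [e^(2t)].
  For a 2×2 Jordan block J_2(2): exp(t · J_2(2)) = e^(2t)·(I + t·N), where N is the 2×2 nilpotent shift.

After assembling e^{tJ} and conjugating by P, we get:

e^{tA} =
  [-3*t*exp(2*t) + exp(2*t), 8*t*exp(2*t), -5*t*exp(2*t)]
  [-3*t*exp(2*t), 8*t*exp(2*t) + exp(2*t), -5*t*exp(2*t)]
  [-3*t*exp(2*t), 8*t*exp(2*t), -5*t*exp(2*t) + exp(2*t)]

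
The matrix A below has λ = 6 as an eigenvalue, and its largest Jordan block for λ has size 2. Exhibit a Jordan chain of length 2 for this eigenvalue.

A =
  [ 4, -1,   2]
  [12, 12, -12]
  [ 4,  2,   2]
A Jordan chain for λ = 6 of length 2:
v_1 = (-2, 12, 4)ᵀ
v_2 = (1, 0, 0)ᵀ

Let N = A − (6)·I. We want v_2 with N^2 v_2 = 0 but N^1 v_2 ≠ 0; then v_{j-1} := N · v_j for j = 2, …, 2.

Pick v_2 = (1, 0, 0)ᵀ.
Then v_1 = N · v_2 = (-2, 12, 4)ᵀ.

Sanity check: (A − (6)·I) v_1 = (0, 0, 0)ᵀ = 0. ✓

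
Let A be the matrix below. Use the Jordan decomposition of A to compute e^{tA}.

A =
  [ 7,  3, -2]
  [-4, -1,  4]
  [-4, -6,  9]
e^{tA} =
  [2*t*exp(5*t) + exp(5*t), 3*t*exp(5*t), -2*t*exp(5*t)]
  [-4*t*exp(5*t), -6*t*exp(5*t) + exp(5*t), 4*t*exp(5*t)]
  [-4*t*exp(5*t), -6*t*exp(5*t), 4*t*exp(5*t) + exp(5*t)]

Strategy: write A = P · J · P⁻¹ where J is a Jordan canonical form, so e^{tA} = P · e^{tJ} · P⁻¹, and e^{tJ} can be computed block-by-block.

A has Jordan form
J =
  [5, 1, 0]
  [0, 5, 0]
  [0, 0, 5]
(up to reordering of blocks).

Per-block formulas:
  For a 2×2 Jordan block J_2(5): exp(t · J_2(5)) = e^(5t)·(I + t·N), where N is the 2×2 nilpotent shift.
  For a 1×1 block at λ = 5: exp(t · [5]) = [e^(5t)].

After assembling e^{tJ} and conjugating by P, we get:

e^{tA} =
  [2*t*exp(5*t) + exp(5*t), 3*t*exp(5*t), -2*t*exp(5*t)]
  [-4*t*exp(5*t), -6*t*exp(5*t) + exp(5*t), 4*t*exp(5*t)]
  [-4*t*exp(5*t), -6*t*exp(5*t), 4*t*exp(5*t) + exp(5*t)]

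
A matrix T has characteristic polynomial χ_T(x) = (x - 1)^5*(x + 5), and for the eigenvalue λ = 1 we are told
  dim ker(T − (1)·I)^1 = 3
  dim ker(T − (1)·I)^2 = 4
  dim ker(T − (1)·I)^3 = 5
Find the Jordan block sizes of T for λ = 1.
Block sizes for λ = 1: [3, 1, 1]

From the dimensions of kernels of powers, the number of Jordan blocks of size at least j is d_j − d_{j−1} where d_j = dim ker(N^j) (with d_0 = 0). Computing the differences gives [3, 1, 1].
The number of blocks of size exactly k is (#blocks of size ≥ k) − (#blocks of size ≥ k + 1), so the partition is: 2 block(s) of size 1, 1 block(s) of size 3.
In nonincreasing order the block sizes are [3, 1, 1].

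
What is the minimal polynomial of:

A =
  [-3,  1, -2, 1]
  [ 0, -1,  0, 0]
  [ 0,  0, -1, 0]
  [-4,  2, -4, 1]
x^2 + 2*x + 1

The characteristic polynomial is χ_A(x) = (x + 1)^4, so the eigenvalues are known. The minimal polynomial is
  m_A(x) = Π_λ (x − λ)^{k_λ}
where k_λ is the size of the *largest* Jordan block for λ (equivalently, the smallest k with (A − λI)^k v = 0 for every generalised eigenvector v of λ).

  λ = -1: largest Jordan block has size 2, contributing (x + 1)^2

So m_A(x) = (x + 1)^2 = x^2 + 2*x + 1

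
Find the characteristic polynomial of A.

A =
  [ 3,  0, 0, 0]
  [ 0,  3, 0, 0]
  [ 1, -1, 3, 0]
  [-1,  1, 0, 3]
x^4 - 12*x^3 + 54*x^2 - 108*x + 81

Expanding det(x·I − A) (e.g. by cofactor expansion or by noting that A is similar to its Jordan form J, which has the same characteristic polynomial as A) gives
  χ_A(x) = x^4 - 12*x^3 + 54*x^2 - 108*x + 81
which factors as (x - 3)^4. The eigenvalues (with algebraic multiplicities) are λ = 3 with multiplicity 4.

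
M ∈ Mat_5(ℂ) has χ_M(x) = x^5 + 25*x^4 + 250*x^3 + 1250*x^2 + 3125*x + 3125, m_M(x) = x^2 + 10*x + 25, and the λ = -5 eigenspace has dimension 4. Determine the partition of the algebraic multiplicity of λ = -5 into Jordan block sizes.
Block sizes for λ = -5: [2, 1, 1, 1]

Step 1 — from the characteristic polynomial, algebraic multiplicity of λ = -5 is 5. From dim ker(M − (-5)·I) = 4, there are exactly 4 Jordan blocks for λ = -5.
Step 2 — from the minimal polynomial, the factor (x + 5)^2 tells us the largest block for λ = -5 has size 2.
Step 3 — with total size 5, 4 blocks, and largest block 2, the block sizes (in nonincreasing order) are [2, 1, 1, 1].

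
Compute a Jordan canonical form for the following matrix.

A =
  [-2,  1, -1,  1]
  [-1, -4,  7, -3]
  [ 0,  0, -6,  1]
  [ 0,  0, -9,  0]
J_2(-3) ⊕ J_2(-3)

The characteristic polynomial is
  det(x·I − A) = x^4 + 12*x^3 + 54*x^2 + 108*x + 81 = (x + 3)^4

Eigenvalues and multiplicities (the geometric multiplicity of λ is n − rank(A − λI), which equals the number of Jordan blocks for λ):
  λ = -3: algebraic multiplicity = 4, geometric multiplicity = 2

Determining the block sizes for each eigenvalue:
  λ = -3: with am = 4 and gm = 2, the partition is not yet determined (e.g. several partitions of 4 into 2 parts exist). Let N = A − (-3)·I. Computing rank(N^1) = 2, rank(N^2) = 0; the number of blocks of size ≥ j is rank(N^{j−1}) − rank(N^j), giving [2, 2]. So we have 2 block(s) of size 2 → block sizes [2, 2]

Assembling the blocks gives a Jordan form
J =
  [-3,  1,  0,  0]
  [ 0, -3,  0,  0]
  [ 0,  0, -3,  1]
  [ 0,  0,  0, -3]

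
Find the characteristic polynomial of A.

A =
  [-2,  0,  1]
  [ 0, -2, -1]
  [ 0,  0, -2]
x^3 + 6*x^2 + 12*x + 8

Expanding det(x·I − A) (e.g. by cofactor expansion or by noting that A is similar to its Jordan form J, which has the same characteristic polynomial as A) gives
  χ_A(x) = x^3 + 6*x^2 + 12*x + 8
which factors as (x + 2)^3. The eigenvalues (with algebraic multiplicities) are λ = -2 with multiplicity 3.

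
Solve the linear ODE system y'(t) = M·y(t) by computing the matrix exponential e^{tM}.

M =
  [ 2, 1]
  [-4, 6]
e^{tM} =
  [-2*t*exp(4*t) + exp(4*t), t*exp(4*t)]
  [-4*t*exp(4*t), 2*t*exp(4*t) + exp(4*t)]

Strategy: write M = P · J · P⁻¹ where J is a Jordan canonical form, so e^{tM} = P · e^{tJ} · P⁻¹, and e^{tJ} can be computed block-by-block.

M has Jordan form
J =
  [4, 1]
  [0, 4]
(up to reordering of blocks).

Per-block formulas:
  For a 2×2 Jordan block J_2(4): exp(t · J_2(4)) = e^(4t)·(I + t·N), where N is the 2×2 nilpotent shift.

After assembling e^{tJ} and conjugating by P, we get:

e^{tM} =
  [-2*t*exp(4*t) + exp(4*t), t*exp(4*t)]
  [-4*t*exp(4*t), 2*t*exp(4*t) + exp(4*t)]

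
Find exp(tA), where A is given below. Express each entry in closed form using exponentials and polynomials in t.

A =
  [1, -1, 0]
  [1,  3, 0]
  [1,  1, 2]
e^{tA} =
  [-t*exp(2*t) + exp(2*t), -t*exp(2*t), 0]
  [t*exp(2*t), t*exp(2*t) + exp(2*t), 0]
  [t*exp(2*t), t*exp(2*t), exp(2*t)]

Strategy: write A = P · J · P⁻¹ where J is a Jordan canonical form, so e^{tA} = P · e^{tJ} · P⁻¹, and e^{tJ} can be computed block-by-block.

A has Jordan form
J =
  [2, 1, 0]
  [0, 2, 0]
  [0, 0, 2]
(up to reordering of blocks).

Per-block formulas:
  For a 2×2 Jordan block J_2(2): exp(t · J_2(2)) = e^(2t)·(I + t·N), where N is the 2×2 nilpotent shift.
  For a 1×1 block at λ = 2: exp(t · [2]) = [e^(2t)].

After assembling e^{tJ} and conjugating by P, we get:

e^{tA} =
  [-t*exp(2*t) + exp(2*t), -t*exp(2*t), 0]
  [t*exp(2*t), t*exp(2*t) + exp(2*t), 0]
  [t*exp(2*t), t*exp(2*t), exp(2*t)]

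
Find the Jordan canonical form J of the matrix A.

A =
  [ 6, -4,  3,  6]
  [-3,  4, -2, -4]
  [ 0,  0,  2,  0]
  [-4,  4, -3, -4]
J_3(2) ⊕ J_1(2)

The characteristic polynomial is
  det(x·I − A) = x^4 - 8*x^3 + 24*x^2 - 32*x + 16 = (x - 2)^4

Eigenvalues and multiplicities (the geometric multiplicity of λ is n − rank(A − λI), which equals the number of Jordan blocks for λ):
  λ = 2: algebraic multiplicity = 4, geometric multiplicity = 2

Determining the block sizes for each eigenvalue:
  λ = 2: with am = 4 and gm = 2, the partition is not yet determined (e.g. several partitions of 4 into 2 parts exist). Let N = A − (2)·I. Computing rank(N^1) = 2, rank(N^2) = 1, rank(N^3) = 0; the number of blocks of size ≥ j is rank(N^{j−1}) − rank(N^j), giving [2, 1, 1]. So we have 1 block(s) of size 3, 1 block(s) of size 1 → block sizes [3, 1]

Assembling the blocks gives a Jordan form
J =
  [2, 1, 0, 0]
  [0, 2, 1, 0]
  [0, 0, 2, 0]
  [0, 0, 0, 2]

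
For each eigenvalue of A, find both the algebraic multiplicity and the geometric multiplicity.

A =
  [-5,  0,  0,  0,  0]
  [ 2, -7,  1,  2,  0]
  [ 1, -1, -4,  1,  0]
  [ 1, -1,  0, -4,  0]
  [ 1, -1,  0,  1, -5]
λ = -5: alg = 5, geom = 3

Step 1 — factor the characteristic polynomial to read off the algebraic multiplicities:
  χ_A(x) = (x + 5)^5

Step 2 — compute geometric multiplicities via the rank-nullity identity g(λ) = n − rank(A − λI):
  rank(A − (-5)·I) = 2, so dim ker(A − (-5)·I) = n − 2 = 3

Summary:
  λ = -5: algebraic multiplicity = 5, geometric multiplicity = 3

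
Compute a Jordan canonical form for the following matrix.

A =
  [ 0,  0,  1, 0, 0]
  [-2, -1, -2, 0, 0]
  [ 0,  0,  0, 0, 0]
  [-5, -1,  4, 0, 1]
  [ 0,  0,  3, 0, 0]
J_1(-1) ⊕ J_2(0) ⊕ J_2(0)

The characteristic polynomial is
  det(x·I − A) = x^5 + x^4 = x^4*(x + 1)

Eigenvalues and multiplicities (the geometric multiplicity of λ is n − rank(A − λI), which equals the number of Jordan blocks for λ):
  λ = -1: algebraic multiplicity = 1, geometric multiplicity = 1
  λ = 0: algebraic multiplicity = 4, geometric multiplicity = 2

Determining the block sizes for each eigenvalue:
  λ = -1: one block (gm = 1), so the single block has size am = 1 → block sizes [1]
  λ = 0: with am = 4 and gm = 2, the partition is not yet determined (e.g. several partitions of 4 into 2 parts exist). Let N = A − (0)·I. Computing rank(N^1) = 3, rank(N^2) = 1; the number of blocks of size ≥ j is rank(N^{j−1}) − rank(N^j), giving [2, 2]. So we have 2 block(s) of size 2 → block sizes [2, 2]

Assembling the blocks gives a Jordan form
J =
  [-1, 0, 0, 0, 0]
  [ 0, 0, 1, 0, 0]
  [ 0, 0, 0, 0, 0]
  [ 0, 0, 0, 0, 1]
  [ 0, 0, 0, 0, 0]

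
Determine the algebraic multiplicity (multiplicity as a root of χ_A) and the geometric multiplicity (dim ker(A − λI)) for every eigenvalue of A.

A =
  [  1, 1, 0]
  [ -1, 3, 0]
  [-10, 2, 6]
λ = 2: alg = 2, geom = 1; λ = 6: alg = 1, geom = 1

Step 1 — factor the characteristic polynomial to read off the algebraic multiplicities:
  χ_A(x) = (x - 6)*(x - 2)^2

Step 2 — compute geometric multiplicities via the rank-nullity identity g(λ) = n − rank(A − λI):
  rank(A − (2)·I) = 2, so dim ker(A − (2)·I) = n − 2 = 1
  rank(A − (6)·I) = 2, so dim ker(A − (6)·I) = n − 2 = 1

Summary:
  λ = 2: algebraic multiplicity = 2, geometric multiplicity = 1
  λ = 6: algebraic multiplicity = 1, geometric multiplicity = 1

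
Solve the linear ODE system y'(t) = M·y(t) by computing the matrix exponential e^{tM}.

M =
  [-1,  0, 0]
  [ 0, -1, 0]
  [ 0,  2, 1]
e^{tM} =
  [exp(-t), 0, 0]
  [0, exp(-t), 0]
  [0, exp(t) - exp(-t), exp(t)]

Strategy: write M = P · J · P⁻¹ where J is a Jordan canonical form, so e^{tM} = P · e^{tJ} · P⁻¹, and e^{tJ} can be computed block-by-block.

M has Jordan form
J =
  [-1,  0, 0]
  [ 0, -1, 0]
  [ 0,  0, 1]
(up to reordering of blocks).

Per-block formulas:
  For a 1×1 block at λ = -1: exp(t · [-1]) = [e^(-1t)].
  For a 1×1 block at λ = 1: exp(t · [1]) = [e^(1t)].

After assembling e^{tJ} and conjugating by P, we get:

e^{tM} =
  [exp(-t), 0, 0]
  [0, exp(-t), 0]
  [0, exp(t) - exp(-t), exp(t)]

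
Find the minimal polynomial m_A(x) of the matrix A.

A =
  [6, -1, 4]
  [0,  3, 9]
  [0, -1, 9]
x^3 - 18*x^2 + 108*x - 216

The characteristic polynomial is χ_A(x) = (x - 6)^3, so the eigenvalues are known. The minimal polynomial is
  m_A(x) = Π_λ (x − λ)^{k_λ}
where k_λ is the size of the *largest* Jordan block for λ (equivalently, the smallest k with (A − λI)^k v = 0 for every generalised eigenvector v of λ).

  λ = 6: largest Jordan block has size 3, contributing (x − 6)^3

So m_A(x) = (x - 6)^3 = x^3 - 18*x^2 + 108*x - 216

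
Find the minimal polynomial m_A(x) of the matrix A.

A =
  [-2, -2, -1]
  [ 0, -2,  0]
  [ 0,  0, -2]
x^2 + 4*x + 4

The characteristic polynomial is χ_A(x) = (x + 2)^3, so the eigenvalues are known. The minimal polynomial is
  m_A(x) = Π_λ (x − λ)^{k_λ}
where k_λ is the size of the *largest* Jordan block for λ (equivalently, the smallest k with (A − λI)^k v = 0 for every generalised eigenvector v of λ).

  λ = -2: largest Jordan block has size 2, contributing (x + 2)^2

So m_A(x) = (x + 2)^2 = x^2 + 4*x + 4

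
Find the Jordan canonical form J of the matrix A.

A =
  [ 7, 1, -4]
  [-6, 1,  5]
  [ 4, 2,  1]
J_3(3)

The characteristic polynomial is
  det(x·I − A) = x^3 - 9*x^2 + 27*x - 27 = (x - 3)^3

Eigenvalues and multiplicities (the geometric multiplicity of λ is n − rank(A − λI), which equals the number of Jordan blocks for λ):
  λ = 3: algebraic multiplicity = 3, geometric multiplicity = 1

Determining the block sizes for each eigenvalue:
  λ = 3: one block (gm = 1), so the single block has size am = 3 → block sizes [3]

Assembling the blocks gives a Jordan form
J =
  [3, 1, 0]
  [0, 3, 1]
  [0, 0, 3]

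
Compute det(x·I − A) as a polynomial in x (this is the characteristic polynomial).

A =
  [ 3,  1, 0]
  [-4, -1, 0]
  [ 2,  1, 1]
x^3 - 3*x^2 + 3*x - 1

Expanding det(x·I − A) (e.g. by cofactor expansion or by noting that A is similar to its Jordan form J, which has the same characteristic polynomial as A) gives
  χ_A(x) = x^3 - 3*x^2 + 3*x - 1
which factors as (x - 1)^3. The eigenvalues (with algebraic multiplicities) are λ = 1 with multiplicity 3.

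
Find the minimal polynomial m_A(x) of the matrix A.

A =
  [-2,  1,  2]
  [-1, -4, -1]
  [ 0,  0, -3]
x^3 + 9*x^2 + 27*x + 27

The characteristic polynomial is χ_A(x) = (x + 3)^3, so the eigenvalues are known. The minimal polynomial is
  m_A(x) = Π_λ (x − λ)^{k_λ}
where k_λ is the size of the *largest* Jordan block for λ (equivalently, the smallest k with (A − λI)^k v = 0 for every generalised eigenvector v of λ).

  λ = -3: largest Jordan block has size 3, contributing (x + 3)^3

So m_A(x) = (x + 3)^3 = x^3 + 9*x^2 + 27*x + 27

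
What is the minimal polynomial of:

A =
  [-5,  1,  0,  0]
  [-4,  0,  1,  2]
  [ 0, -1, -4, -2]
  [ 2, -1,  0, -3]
x^3 + 9*x^2 + 27*x + 27

The characteristic polynomial is χ_A(x) = (x + 3)^4, so the eigenvalues are known. The minimal polynomial is
  m_A(x) = Π_λ (x − λ)^{k_λ}
where k_λ is the size of the *largest* Jordan block for λ (equivalently, the smallest k with (A − λI)^k v = 0 for every generalised eigenvector v of λ).

  λ = -3: largest Jordan block has size 3, contributing (x + 3)^3

So m_A(x) = (x + 3)^3 = x^3 + 9*x^2 + 27*x + 27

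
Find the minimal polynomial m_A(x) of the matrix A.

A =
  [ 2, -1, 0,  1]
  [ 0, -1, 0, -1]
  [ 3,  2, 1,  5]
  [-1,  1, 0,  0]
x^4 - 2*x^3 + x^2

The characteristic polynomial is χ_A(x) = x^2*(x - 1)^2, so the eigenvalues are known. The minimal polynomial is
  m_A(x) = Π_λ (x − λ)^{k_λ}
where k_λ is the size of the *largest* Jordan block for λ (equivalently, the smallest k with (A − λI)^k v = 0 for every generalised eigenvector v of λ).

  λ = 0: largest Jordan block has size 2, contributing (x − 0)^2
  λ = 1: largest Jordan block has size 2, contributing (x − 1)^2

So m_A(x) = x^2*(x - 1)^2 = x^4 - 2*x^3 + x^2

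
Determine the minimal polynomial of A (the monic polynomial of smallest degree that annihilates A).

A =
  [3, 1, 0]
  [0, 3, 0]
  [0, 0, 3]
x^2 - 6*x + 9

The characteristic polynomial is χ_A(x) = (x - 3)^3, so the eigenvalues are known. The minimal polynomial is
  m_A(x) = Π_λ (x − λ)^{k_λ}
where k_λ is the size of the *largest* Jordan block for λ (equivalently, the smallest k with (A − λI)^k v = 0 for every generalised eigenvector v of λ).

  λ = 3: largest Jordan block has size 2, contributing (x − 3)^2

So m_A(x) = (x - 3)^2 = x^2 - 6*x + 9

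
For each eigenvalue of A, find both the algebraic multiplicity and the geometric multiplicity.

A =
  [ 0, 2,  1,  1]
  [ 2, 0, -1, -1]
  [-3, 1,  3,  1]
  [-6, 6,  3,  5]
λ = 2: alg = 4, geom = 2

Step 1 — factor the characteristic polynomial to read off the algebraic multiplicities:
  χ_A(x) = (x - 2)^4

Step 2 — compute geometric multiplicities via the rank-nullity identity g(λ) = n − rank(A − λI):
  rank(A − (2)·I) = 2, so dim ker(A − (2)·I) = n − 2 = 2

Summary:
  λ = 2: algebraic multiplicity = 4, geometric multiplicity = 2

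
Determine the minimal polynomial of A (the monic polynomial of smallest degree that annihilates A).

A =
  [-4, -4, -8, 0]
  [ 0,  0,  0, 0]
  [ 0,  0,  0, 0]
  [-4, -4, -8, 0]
x^2 + 4*x

The characteristic polynomial is χ_A(x) = x^3*(x + 4), so the eigenvalues are known. The minimal polynomial is
  m_A(x) = Π_λ (x − λ)^{k_λ}
where k_λ is the size of the *largest* Jordan block for λ (equivalently, the smallest k with (A − λI)^k v = 0 for every generalised eigenvector v of λ).

  λ = -4: largest Jordan block has size 1, contributing (x + 4)
  λ = 0: largest Jordan block has size 1, contributing (x − 0)

So m_A(x) = x*(x + 4) = x^2 + 4*x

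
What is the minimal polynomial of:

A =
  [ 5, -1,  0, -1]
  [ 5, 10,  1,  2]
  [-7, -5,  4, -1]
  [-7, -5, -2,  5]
x^3 - 18*x^2 + 108*x - 216

The characteristic polynomial is χ_A(x) = (x - 6)^4, so the eigenvalues are known. The minimal polynomial is
  m_A(x) = Π_λ (x − λ)^{k_λ}
where k_λ is the size of the *largest* Jordan block for λ (equivalently, the smallest k with (A − λI)^k v = 0 for every generalised eigenvector v of λ).

  λ = 6: largest Jordan block has size 3, contributing (x − 6)^3

So m_A(x) = (x - 6)^3 = x^3 - 18*x^2 + 108*x - 216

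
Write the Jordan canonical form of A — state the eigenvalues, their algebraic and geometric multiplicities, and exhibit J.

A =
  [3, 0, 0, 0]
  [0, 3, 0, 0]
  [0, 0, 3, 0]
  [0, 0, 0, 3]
J_1(3) ⊕ J_1(3) ⊕ J_1(3) ⊕ J_1(3)

The characteristic polynomial is
  det(x·I − A) = x^4 - 12*x^3 + 54*x^2 - 108*x + 81 = (x - 3)^4

Eigenvalues and multiplicities (the geometric multiplicity of λ is n − rank(A − λI), which equals the number of Jordan blocks for λ):
  λ = 3: algebraic multiplicity = 4, geometric multiplicity = 4

Determining the block sizes for each eigenvalue:
  λ = 3: gm = am = 4, so every block has size 1 → block sizes [1, 1, 1, 1]

Assembling the blocks gives a Jordan form
J =
  [3, 0, 0, 0]
  [0, 3, 0, 0]
  [0, 0, 3, 0]
  [0, 0, 0, 3]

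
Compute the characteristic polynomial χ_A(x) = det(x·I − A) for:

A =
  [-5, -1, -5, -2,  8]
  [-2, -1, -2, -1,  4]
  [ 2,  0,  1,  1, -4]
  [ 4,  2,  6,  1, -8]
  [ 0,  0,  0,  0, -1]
x^5 + 5*x^4 + 10*x^3 + 10*x^2 + 5*x + 1

Expanding det(x·I − A) (e.g. by cofactor expansion or by noting that A is similar to its Jordan form J, which has the same characteristic polynomial as A) gives
  χ_A(x) = x^5 + 5*x^4 + 10*x^3 + 10*x^2 + 5*x + 1
which factors as (x + 1)^5. The eigenvalues (with algebraic multiplicities) are λ = -1 with multiplicity 5.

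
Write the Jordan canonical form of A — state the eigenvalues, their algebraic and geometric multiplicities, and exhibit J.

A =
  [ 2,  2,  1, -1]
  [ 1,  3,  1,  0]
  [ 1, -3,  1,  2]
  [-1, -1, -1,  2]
J_3(2) ⊕ J_1(2)

The characteristic polynomial is
  det(x·I − A) = x^4 - 8*x^3 + 24*x^2 - 32*x + 16 = (x - 2)^4

Eigenvalues and multiplicities (the geometric multiplicity of λ is n − rank(A − λI), which equals the number of Jordan blocks for λ):
  λ = 2: algebraic multiplicity = 4, geometric multiplicity = 2

Determining the block sizes for each eigenvalue:
  λ = 2: with am = 4 and gm = 2, the partition is not yet determined (e.g. several partitions of 4 into 2 parts exist). Let N = A − (2)·I. Computing rank(N^1) = 2, rank(N^2) = 1, rank(N^3) = 0; the number of blocks of size ≥ j is rank(N^{j−1}) − rank(N^j), giving [2, 1, 1]. So we have 1 block(s) of size 3, 1 block(s) of size 1 → block sizes [3, 1]

Assembling the blocks gives a Jordan form
J =
  [2, 1, 0, 0]
  [0, 2, 1, 0]
  [0, 0, 2, 0]
  [0, 0, 0, 2]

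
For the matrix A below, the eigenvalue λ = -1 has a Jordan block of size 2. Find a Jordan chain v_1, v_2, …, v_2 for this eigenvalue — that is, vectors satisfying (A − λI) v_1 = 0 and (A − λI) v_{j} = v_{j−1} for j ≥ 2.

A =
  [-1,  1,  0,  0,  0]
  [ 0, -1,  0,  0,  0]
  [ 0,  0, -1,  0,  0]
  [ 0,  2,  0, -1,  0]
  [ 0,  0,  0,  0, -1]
A Jordan chain for λ = -1 of length 2:
v_1 = (1, 0, 0, 2, 0)ᵀ
v_2 = (0, 1, 0, 0, 0)ᵀ

Let N = A − (-1)·I. We want v_2 with N^2 v_2 = 0 but N^1 v_2 ≠ 0; then v_{j-1} := N · v_j for j = 2, …, 2.

Pick v_2 = (0, 1, 0, 0, 0)ᵀ.
Then v_1 = N · v_2 = (1, 0, 0, 2, 0)ᵀ.

Sanity check: (A − (-1)·I) v_1 = (0, 0, 0, 0, 0)ᵀ = 0. ✓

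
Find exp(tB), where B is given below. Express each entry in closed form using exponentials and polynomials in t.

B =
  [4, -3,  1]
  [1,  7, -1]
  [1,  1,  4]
e^{tB} =
  [-t^2*exp(5*t)/2 - t*exp(5*t) + exp(5*t), -t^2*exp(5*t) - 3*t*exp(5*t), t^2*exp(5*t)/2 + t*exp(5*t)]
  [t*exp(5*t), 2*t*exp(5*t) + exp(5*t), -t*exp(5*t)]
  [-t^2*exp(5*t)/2 + t*exp(5*t), -t^2*exp(5*t) + t*exp(5*t), t^2*exp(5*t)/2 - t*exp(5*t) + exp(5*t)]

Strategy: write B = P · J · P⁻¹ where J is a Jordan canonical form, so e^{tB} = P · e^{tJ} · P⁻¹, and e^{tJ} can be computed block-by-block.

B has Jordan form
J =
  [5, 1, 0]
  [0, 5, 1]
  [0, 0, 5]
(up to reordering of blocks).

Per-block formulas:
  For a 3×3 Jordan block J_3(5): exp(t · J_3(5)) = e^(5t)·(I + t·N + (t^2/2)·N^2), where N is the 3×3 nilpotent shift.

After assembling e^{tJ} and conjugating by P, we get:

e^{tB} =
  [-t^2*exp(5*t)/2 - t*exp(5*t) + exp(5*t), -t^2*exp(5*t) - 3*t*exp(5*t), t^2*exp(5*t)/2 + t*exp(5*t)]
  [t*exp(5*t), 2*t*exp(5*t) + exp(5*t), -t*exp(5*t)]
  [-t^2*exp(5*t)/2 + t*exp(5*t), -t^2*exp(5*t) + t*exp(5*t), t^2*exp(5*t)/2 - t*exp(5*t) + exp(5*t)]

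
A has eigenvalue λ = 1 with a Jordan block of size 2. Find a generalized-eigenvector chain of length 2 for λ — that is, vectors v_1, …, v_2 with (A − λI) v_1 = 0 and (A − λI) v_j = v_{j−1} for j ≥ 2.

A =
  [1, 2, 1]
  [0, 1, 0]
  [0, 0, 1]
A Jordan chain for λ = 1 of length 2:
v_1 = (2, 0, 0)ᵀ
v_2 = (0, 1, 0)ᵀ

Let N = A − (1)·I. We want v_2 with N^2 v_2 = 0 but N^1 v_2 ≠ 0; then v_{j-1} := N · v_j for j = 2, …, 2.

Pick v_2 = (0, 1, 0)ᵀ.
Then v_1 = N · v_2 = (2, 0, 0)ᵀ.

Sanity check: (A − (1)·I) v_1 = (0, 0, 0)ᵀ = 0. ✓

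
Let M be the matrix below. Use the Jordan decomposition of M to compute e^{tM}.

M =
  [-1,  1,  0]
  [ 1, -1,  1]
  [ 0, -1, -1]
e^{tM} =
  [t^2*exp(-t)/2 + exp(-t), t*exp(-t), t^2*exp(-t)/2]
  [t*exp(-t), exp(-t), t*exp(-t)]
  [-t^2*exp(-t)/2, -t*exp(-t), -t^2*exp(-t)/2 + exp(-t)]

Strategy: write M = P · J · P⁻¹ where J is a Jordan canonical form, so e^{tM} = P · e^{tJ} · P⁻¹, and e^{tJ} can be computed block-by-block.

M has Jordan form
J =
  [-1,  1,  0]
  [ 0, -1,  1]
  [ 0,  0, -1]
(up to reordering of blocks).

Per-block formulas:
  For a 3×3 Jordan block J_3(-1): exp(t · J_3(-1)) = e^(-1t)·(I + t·N + (t^2/2)·N^2), where N is the 3×3 nilpotent shift.

After assembling e^{tJ} and conjugating by P, we get:

e^{tM} =
  [t^2*exp(-t)/2 + exp(-t), t*exp(-t), t^2*exp(-t)/2]
  [t*exp(-t), exp(-t), t*exp(-t)]
  [-t^2*exp(-t)/2, -t*exp(-t), -t^2*exp(-t)/2 + exp(-t)]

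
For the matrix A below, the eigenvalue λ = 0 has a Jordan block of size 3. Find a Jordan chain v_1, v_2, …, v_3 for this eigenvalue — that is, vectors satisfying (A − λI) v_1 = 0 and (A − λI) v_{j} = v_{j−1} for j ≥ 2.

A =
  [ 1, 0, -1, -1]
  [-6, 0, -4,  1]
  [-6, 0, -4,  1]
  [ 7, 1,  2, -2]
A Jordan chain for λ = 0 of length 3:
v_1 = (-1, 1, 1, -2)ᵀ
v_2 = (0, 0, 0, 1)ᵀ
v_3 = (0, 1, 0, 0)ᵀ

Let N = A − (0)·I. We want v_3 with N^3 v_3 = 0 but N^2 v_3 ≠ 0; then v_{j-1} := N · v_j for j = 3, …, 2.

Pick v_3 = (0, 1, 0, 0)ᵀ.
Then v_2 = N · v_3 = (0, 0, 0, 1)ᵀ.
Then v_1 = N · v_2 = (-1, 1, 1, -2)ᵀ.

Sanity check: (A − (0)·I) v_1 = (0, 0, 0, 0)ᵀ = 0. ✓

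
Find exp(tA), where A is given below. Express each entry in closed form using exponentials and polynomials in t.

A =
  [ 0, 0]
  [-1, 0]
e^{tA} =
  [1, 0]
  [-t, 1]

Strategy: write A = P · J · P⁻¹ where J is a Jordan canonical form, so e^{tA} = P · e^{tJ} · P⁻¹, and e^{tJ} can be computed block-by-block.

A has Jordan form
J =
  [0, 1]
  [0, 0]
(up to reordering of blocks).

Per-block formulas:
  For a 2×2 Jordan block J_2(0): exp(t · J_2(0)) = e^(0t)·(I + t·N), where N is the 2×2 nilpotent shift.

After assembling e^{tJ} and conjugating by P, we get:

e^{tA} =
  [1, 0]
  [-t, 1]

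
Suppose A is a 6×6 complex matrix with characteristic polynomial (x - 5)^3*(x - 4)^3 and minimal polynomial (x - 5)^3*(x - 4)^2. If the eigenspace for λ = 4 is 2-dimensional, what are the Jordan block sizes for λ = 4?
Block sizes for λ = 4: [2, 1]

Step 1 — from the characteristic polynomial, algebraic multiplicity of λ = 4 is 3. From dim ker(A − (4)·I) = 2, there are exactly 2 Jordan blocks for λ = 4.
Step 2 — from the minimal polynomial, the factor (x − 4)^2 tells us the largest block for λ = 4 has size 2.
Step 3 — with total size 3, 2 blocks, and largest block 2, the block sizes (in nonincreasing order) are [2, 1].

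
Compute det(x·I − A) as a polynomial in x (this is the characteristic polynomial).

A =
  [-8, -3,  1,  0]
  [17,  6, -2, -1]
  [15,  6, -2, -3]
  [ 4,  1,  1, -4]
x^4 + 8*x^3 + 24*x^2 + 32*x + 16

Expanding det(x·I − A) (e.g. by cofactor expansion or by noting that A is similar to its Jordan form J, which has the same characteristic polynomial as A) gives
  χ_A(x) = x^4 + 8*x^3 + 24*x^2 + 32*x + 16
which factors as (x + 2)^4. The eigenvalues (with algebraic multiplicities) are λ = -2 with multiplicity 4.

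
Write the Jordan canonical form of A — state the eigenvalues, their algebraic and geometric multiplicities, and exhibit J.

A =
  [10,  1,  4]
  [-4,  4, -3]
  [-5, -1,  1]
J_3(5)

The characteristic polynomial is
  det(x·I − A) = x^3 - 15*x^2 + 75*x - 125 = (x - 5)^3

Eigenvalues and multiplicities (the geometric multiplicity of λ is n − rank(A − λI), which equals the number of Jordan blocks for λ):
  λ = 5: algebraic multiplicity = 3, geometric multiplicity = 1

Determining the block sizes for each eigenvalue:
  λ = 5: one block (gm = 1), so the single block has size am = 3 → block sizes [3]

Assembling the blocks gives a Jordan form
J =
  [5, 1, 0]
  [0, 5, 1]
  [0, 0, 5]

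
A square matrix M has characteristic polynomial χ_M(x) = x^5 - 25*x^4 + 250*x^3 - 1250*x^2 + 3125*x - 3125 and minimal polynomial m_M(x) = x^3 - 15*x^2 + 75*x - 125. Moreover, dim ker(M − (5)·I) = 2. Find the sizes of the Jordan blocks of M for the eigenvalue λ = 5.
Block sizes for λ = 5: [3, 2]

Step 1 — from the characteristic polynomial, algebraic multiplicity of λ = 5 is 5. From dim ker(M − (5)·I) = 2, there are exactly 2 Jordan blocks for λ = 5.
Step 2 — from the minimal polynomial, the factor (x − 5)^3 tells us the largest block for λ = 5 has size 3.
Step 3 — with total size 5, 2 blocks, and largest block 3, the block sizes (in nonincreasing order) are [3, 2].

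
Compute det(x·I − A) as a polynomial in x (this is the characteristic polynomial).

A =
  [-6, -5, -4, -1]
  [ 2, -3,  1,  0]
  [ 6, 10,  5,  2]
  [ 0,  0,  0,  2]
x^4 + 2*x^3 - 11*x^2 - 12*x + 36

Expanding det(x·I − A) (e.g. by cofactor expansion or by noting that A is similar to its Jordan form J, which has the same characteristic polynomial as A) gives
  χ_A(x) = x^4 + 2*x^3 - 11*x^2 - 12*x + 36
which factors as (x - 2)^2*(x + 3)^2. The eigenvalues (with algebraic multiplicities) are λ = -3 with multiplicity 2, λ = 2 with multiplicity 2.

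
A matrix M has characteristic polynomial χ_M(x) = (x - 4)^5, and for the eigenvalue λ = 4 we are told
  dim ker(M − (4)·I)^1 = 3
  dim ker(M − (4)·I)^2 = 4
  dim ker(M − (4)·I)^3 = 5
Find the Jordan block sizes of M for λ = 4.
Block sizes for λ = 4: [3, 1, 1]

From the dimensions of kernels of powers, the number of Jordan blocks of size at least j is d_j − d_{j−1} where d_j = dim ker(N^j) (with d_0 = 0). Computing the differences gives [3, 1, 1].
The number of blocks of size exactly k is (#blocks of size ≥ k) − (#blocks of size ≥ k + 1), so the partition is: 2 block(s) of size 1, 1 block(s) of size 3.
In nonincreasing order the block sizes are [3, 1, 1].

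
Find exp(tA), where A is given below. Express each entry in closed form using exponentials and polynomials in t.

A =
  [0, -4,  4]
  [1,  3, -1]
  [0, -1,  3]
e^{tA} =
  [-2*t*exp(2*t) + exp(2*t), -4*t*exp(2*t), 4*t*exp(2*t)]
  [-t^2*exp(2*t)/2 + t*exp(2*t), -t^2*exp(2*t) + t*exp(2*t) + exp(2*t), t^2*exp(2*t) - t*exp(2*t)]
  [-t^2*exp(2*t)/2, -t^2*exp(2*t) - t*exp(2*t), t^2*exp(2*t) + t*exp(2*t) + exp(2*t)]

Strategy: write A = P · J · P⁻¹ where J is a Jordan canonical form, so e^{tA} = P · e^{tJ} · P⁻¹, and e^{tJ} can be computed block-by-block.

A has Jordan form
J =
  [2, 1, 0]
  [0, 2, 1]
  [0, 0, 2]
(up to reordering of blocks).

Per-block formulas:
  For a 3×3 Jordan block J_3(2): exp(t · J_3(2)) = e^(2t)·(I + t·N + (t^2/2)·N^2), where N is the 3×3 nilpotent shift.

After assembling e^{tJ} and conjugating by P, we get:

e^{tA} =
  [-2*t*exp(2*t) + exp(2*t), -4*t*exp(2*t), 4*t*exp(2*t)]
  [-t^2*exp(2*t)/2 + t*exp(2*t), -t^2*exp(2*t) + t*exp(2*t) + exp(2*t), t^2*exp(2*t) - t*exp(2*t)]
  [-t^2*exp(2*t)/2, -t^2*exp(2*t) - t*exp(2*t), t^2*exp(2*t) + t*exp(2*t) + exp(2*t)]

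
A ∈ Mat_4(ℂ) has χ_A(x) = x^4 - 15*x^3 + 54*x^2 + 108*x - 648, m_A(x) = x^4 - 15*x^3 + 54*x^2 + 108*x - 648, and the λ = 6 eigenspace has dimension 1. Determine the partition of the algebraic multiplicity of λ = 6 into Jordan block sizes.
Block sizes for λ = 6: [3]

Step 1 — from the characteristic polynomial, algebraic multiplicity of λ = 6 is 3. From dim ker(A − (6)·I) = 1, there are exactly 1 Jordan blocks for λ = 6.
Step 2 — from the minimal polynomial, the factor (x − 6)^3 tells us the largest block for λ = 6 has size 3.
Step 3 — with total size 3, 1 blocks, and largest block 3, the block sizes (in nonincreasing order) are [3].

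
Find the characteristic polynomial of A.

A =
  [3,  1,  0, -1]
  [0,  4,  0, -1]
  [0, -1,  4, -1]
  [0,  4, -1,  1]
x^4 - 12*x^3 + 54*x^2 - 108*x + 81

Expanding det(x·I − A) (e.g. by cofactor expansion or by noting that A is similar to its Jordan form J, which has the same characteristic polynomial as A) gives
  χ_A(x) = x^4 - 12*x^3 + 54*x^2 - 108*x + 81
which factors as (x - 3)^4. The eigenvalues (with algebraic multiplicities) are λ = 3 with multiplicity 4.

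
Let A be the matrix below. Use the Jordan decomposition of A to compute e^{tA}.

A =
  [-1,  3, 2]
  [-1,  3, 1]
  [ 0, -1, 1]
e^{tA} =
  [t^2*exp(t)/2 - 2*t*exp(t) + exp(t), -t^2*exp(t) + 3*t*exp(t), -t^2*exp(t)/2 + 2*t*exp(t)]
  [-t*exp(t), 2*t*exp(t) + exp(t), t*exp(t)]
  [t^2*exp(t)/2, -t^2*exp(t) - t*exp(t), -t^2*exp(t)/2 + exp(t)]

Strategy: write A = P · J · P⁻¹ where J is a Jordan canonical form, so e^{tA} = P · e^{tJ} · P⁻¹, and e^{tJ} can be computed block-by-block.

A has Jordan form
J =
  [1, 1, 0]
  [0, 1, 1]
  [0, 0, 1]
(up to reordering of blocks).

Per-block formulas:
  For a 3×3 Jordan block J_3(1): exp(t · J_3(1)) = e^(1t)·(I + t·N + (t^2/2)·N^2), where N is the 3×3 nilpotent shift.

After assembling e^{tJ} and conjugating by P, we get:

e^{tA} =
  [t^2*exp(t)/2 - 2*t*exp(t) + exp(t), -t^2*exp(t) + 3*t*exp(t), -t^2*exp(t)/2 + 2*t*exp(t)]
  [-t*exp(t), 2*t*exp(t) + exp(t), t*exp(t)]
  [t^2*exp(t)/2, -t^2*exp(t) - t*exp(t), -t^2*exp(t)/2 + exp(t)]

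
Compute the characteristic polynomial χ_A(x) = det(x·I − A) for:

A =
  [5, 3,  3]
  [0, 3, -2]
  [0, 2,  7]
x^3 - 15*x^2 + 75*x - 125

Expanding det(x·I − A) (e.g. by cofactor expansion or by noting that A is similar to its Jordan form J, which has the same characteristic polynomial as A) gives
  χ_A(x) = x^3 - 15*x^2 + 75*x - 125
which factors as (x - 5)^3. The eigenvalues (with algebraic multiplicities) are λ = 5 with multiplicity 3.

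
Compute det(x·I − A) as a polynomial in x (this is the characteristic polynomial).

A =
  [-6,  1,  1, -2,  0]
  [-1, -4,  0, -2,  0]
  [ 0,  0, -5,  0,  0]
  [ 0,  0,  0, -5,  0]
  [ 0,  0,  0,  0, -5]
x^5 + 25*x^4 + 250*x^3 + 1250*x^2 + 3125*x + 3125

Expanding det(x·I − A) (e.g. by cofactor expansion or by noting that A is similar to its Jordan form J, which has the same characteristic polynomial as A) gives
  χ_A(x) = x^5 + 25*x^4 + 250*x^3 + 1250*x^2 + 3125*x + 3125
which factors as (x + 5)^5. The eigenvalues (with algebraic multiplicities) are λ = -5 with multiplicity 5.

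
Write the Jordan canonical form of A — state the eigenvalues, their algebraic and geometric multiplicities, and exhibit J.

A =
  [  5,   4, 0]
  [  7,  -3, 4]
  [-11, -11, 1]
J_3(1)

The characteristic polynomial is
  det(x·I − A) = x^3 - 3*x^2 + 3*x - 1 = (x - 1)^3

Eigenvalues and multiplicities (the geometric multiplicity of λ is n − rank(A − λI), which equals the number of Jordan blocks for λ):
  λ = 1: algebraic multiplicity = 3, geometric multiplicity = 1

Determining the block sizes for each eigenvalue:
  λ = 1: one block (gm = 1), so the single block has size am = 3 → block sizes [3]

Assembling the blocks gives a Jordan form
J =
  [1, 1, 0]
  [0, 1, 1]
  [0, 0, 1]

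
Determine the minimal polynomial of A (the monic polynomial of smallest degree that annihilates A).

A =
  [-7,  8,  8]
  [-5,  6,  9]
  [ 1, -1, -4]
x^3 + 5*x^2 + 3*x - 9

The characteristic polynomial is χ_A(x) = (x - 1)*(x + 3)^2, so the eigenvalues are known. The minimal polynomial is
  m_A(x) = Π_λ (x − λ)^{k_λ}
where k_λ is the size of the *largest* Jordan block for λ (equivalently, the smallest k with (A − λI)^k v = 0 for every generalised eigenvector v of λ).

  λ = -3: largest Jordan block has size 2, contributing (x + 3)^2
  λ = 1: largest Jordan block has size 1, contributing (x − 1)

So m_A(x) = (x - 1)*(x + 3)^2 = x^3 + 5*x^2 + 3*x - 9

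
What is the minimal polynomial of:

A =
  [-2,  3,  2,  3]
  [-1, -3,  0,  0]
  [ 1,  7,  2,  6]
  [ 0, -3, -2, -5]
x^3 + 6*x^2 + 12*x + 8

The characteristic polynomial is χ_A(x) = (x + 2)^4, so the eigenvalues are known. The minimal polynomial is
  m_A(x) = Π_λ (x − λ)^{k_λ}
where k_λ is the size of the *largest* Jordan block for λ (equivalently, the smallest k with (A − λI)^k v = 0 for every generalised eigenvector v of λ).

  λ = -2: largest Jordan block has size 3, contributing (x + 2)^3

So m_A(x) = (x + 2)^3 = x^3 + 6*x^2 + 12*x + 8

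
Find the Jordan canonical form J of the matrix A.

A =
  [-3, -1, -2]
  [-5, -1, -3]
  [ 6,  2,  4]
J_3(0)

The characteristic polynomial is
  det(x·I − A) = x^3

Eigenvalues and multiplicities (the geometric multiplicity of λ is n − rank(A − λI), which equals the number of Jordan blocks for λ):
  λ = 0: algebraic multiplicity = 3, geometric multiplicity = 1

Determining the block sizes for each eigenvalue:
  λ = 0: one block (gm = 1), so the single block has size am = 3 → block sizes [3]

Assembling the blocks gives a Jordan form
J =
  [0, 1, 0]
  [0, 0, 1]
  [0, 0, 0]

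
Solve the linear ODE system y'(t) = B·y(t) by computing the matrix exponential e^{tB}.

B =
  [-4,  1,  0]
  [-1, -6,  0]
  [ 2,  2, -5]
e^{tB} =
  [t*exp(-5*t) + exp(-5*t), t*exp(-5*t), 0]
  [-t*exp(-5*t), -t*exp(-5*t) + exp(-5*t), 0]
  [2*t*exp(-5*t), 2*t*exp(-5*t), exp(-5*t)]

Strategy: write B = P · J · P⁻¹ where J is a Jordan canonical form, so e^{tB} = P · e^{tJ} · P⁻¹, and e^{tJ} can be computed block-by-block.

B has Jordan form
J =
  [-5,  1,  0]
  [ 0, -5,  0]
  [ 0,  0, -5]
(up to reordering of blocks).

Per-block formulas:
  For a 2×2 Jordan block J_2(-5): exp(t · J_2(-5)) = e^(-5t)·(I + t·N), where N is the 2×2 nilpotent shift.
  For a 1×1 block at λ = -5: exp(t · [-5]) = [e^(-5t)].

After assembling e^{tJ} and conjugating by P, we get:

e^{tB} =
  [t*exp(-5*t) + exp(-5*t), t*exp(-5*t), 0]
  [-t*exp(-5*t), -t*exp(-5*t) + exp(-5*t), 0]
  [2*t*exp(-5*t), 2*t*exp(-5*t), exp(-5*t)]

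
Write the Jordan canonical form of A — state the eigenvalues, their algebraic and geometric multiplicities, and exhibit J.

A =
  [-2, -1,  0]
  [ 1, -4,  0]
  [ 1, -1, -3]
J_2(-3) ⊕ J_1(-3)

The characteristic polynomial is
  det(x·I − A) = x^3 + 9*x^2 + 27*x + 27 = (x + 3)^3

Eigenvalues and multiplicities (the geometric multiplicity of λ is n − rank(A − λI), which equals the number of Jordan blocks for λ):
  λ = -3: algebraic multiplicity = 3, geometric multiplicity = 2

Determining the block sizes for each eigenvalue:
  λ = -3: 2 blocks summing to 3 forces exactly one block of size 2 and the rest size 1 → block sizes [2, 1]

Assembling the blocks gives a Jordan form
J =
  [-3,  1,  0]
  [ 0, -3,  0]
  [ 0,  0, -3]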